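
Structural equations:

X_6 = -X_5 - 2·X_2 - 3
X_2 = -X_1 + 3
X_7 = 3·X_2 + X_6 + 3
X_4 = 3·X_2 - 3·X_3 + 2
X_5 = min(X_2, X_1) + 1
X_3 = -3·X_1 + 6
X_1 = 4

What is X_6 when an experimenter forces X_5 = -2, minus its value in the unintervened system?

2

The intervention breaks the incoming arrows to X_5: X_5 = min(X_2, X_1) + 1 no longer applies, and X_5 = -2.
X_2 = -X_1 + 3  [with X_1=4]  = -1
X_6 = -X_5 - 2·X_2 - 3  [with X_5=-2, X_2=-1]  = 1
Without intervention: X_2 = -X_1 + 3  [with X_1=4]  = -1; X_5 = min(X_2, X_1) + 1  [with X_2=-1, X_1=4]  = 0; X_6 = -X_5 - 2·X_2 - 3  [with X_5=0, X_2=-1]  = -1.
Change = 1 − (-1) = 2.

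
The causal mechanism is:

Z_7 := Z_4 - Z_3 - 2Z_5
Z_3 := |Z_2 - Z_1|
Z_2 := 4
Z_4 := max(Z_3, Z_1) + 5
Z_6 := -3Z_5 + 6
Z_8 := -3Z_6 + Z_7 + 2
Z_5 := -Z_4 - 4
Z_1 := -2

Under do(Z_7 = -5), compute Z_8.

-156

do(Z_7=-5) replaces the equation Z_7 := Z_4 - Z_3 - 2Z_5 with the constant Z_7 = -5.
Z_3 = |Z_2 - Z_1|  [with Z_2=4, Z_1=-2]  = 6
Z_4 = max(Z_3, Z_1) + 5  [with Z_3=6, Z_1=-2]  = 11
Z_5 = -Z_4 - 4  [with Z_4=11]  = -15
Z_6 = -3Z_5 + 6  [with Z_5=-15]  = 51
Z_8 = -3Z_6 + Z_7 + 2  [with Z_6=51, Z_7=-5]  = -156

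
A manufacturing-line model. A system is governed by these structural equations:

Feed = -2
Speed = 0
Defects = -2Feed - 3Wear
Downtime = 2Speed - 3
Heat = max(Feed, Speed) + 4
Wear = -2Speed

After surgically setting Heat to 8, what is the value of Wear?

0

The intervention breaks the incoming arrows to Heat: Heat = max(Feed, Speed) + 4 no longer applies, and Heat = 8.
Wear is not downstream of the intervention, so its value is determined by the original equations.
Wear = -2Speed  [with Speed=0]  = 0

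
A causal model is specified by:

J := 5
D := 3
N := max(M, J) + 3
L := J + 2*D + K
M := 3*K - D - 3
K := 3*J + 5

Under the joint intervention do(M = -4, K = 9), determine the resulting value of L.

20

Under do(M = -4, K = 9), each intervened variable's structural equation is replaced by its fixed value.
L = J + 2*D + K  [with J=5, D=3, K=9]  = 20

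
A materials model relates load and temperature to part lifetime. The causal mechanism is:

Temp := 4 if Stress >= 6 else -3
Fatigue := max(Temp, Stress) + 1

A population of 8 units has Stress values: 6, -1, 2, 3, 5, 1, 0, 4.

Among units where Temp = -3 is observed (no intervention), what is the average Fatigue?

Observing Temp=-3 restricts to units where Temp's equation naturally yields -3: Stress ∈ {-1, 2, 3, 5, 1, 0, 4}. In that subpopulation Fatigue = 0, 3, 4, 6, 2, 1, 5, mean 3.

3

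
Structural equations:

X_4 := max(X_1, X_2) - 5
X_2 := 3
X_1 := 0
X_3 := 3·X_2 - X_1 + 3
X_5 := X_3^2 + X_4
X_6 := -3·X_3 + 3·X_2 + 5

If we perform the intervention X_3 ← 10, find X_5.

98

do(X_3=10) replaces the equation X_3 := 3·X_2 - X_1 + 3 with the constant X_3 = 10.
X_4 = max(X_1, X_2) - 5  [with X_1=0, X_2=3]  = -2
X_5 = X_3^2 + X_4  [with X_3=10, X_4=-2]  = 98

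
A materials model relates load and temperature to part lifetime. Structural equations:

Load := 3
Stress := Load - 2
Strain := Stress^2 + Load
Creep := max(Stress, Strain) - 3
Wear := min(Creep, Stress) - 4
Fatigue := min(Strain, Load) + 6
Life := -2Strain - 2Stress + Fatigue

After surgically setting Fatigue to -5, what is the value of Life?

Intervening sets Fatigue = -5 and removes its equation (Fatigue := min(Strain, Load) + 6).
Stress = Load - 2  [with Load=3]  = 1
Strain = Stress^2 + Load  [with Stress=1, Load=3]  = 4
Life = -2Strain - 2Stress + Fatigue  [with Strain=4, Stress=1, Fatigue=-5]  = -15

-15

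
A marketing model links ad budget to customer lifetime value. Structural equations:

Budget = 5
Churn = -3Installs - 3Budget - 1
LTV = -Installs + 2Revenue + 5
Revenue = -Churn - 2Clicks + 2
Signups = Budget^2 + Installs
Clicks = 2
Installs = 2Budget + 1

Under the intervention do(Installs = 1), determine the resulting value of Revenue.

17

The intervention breaks the incoming arrows to Installs: Installs = 2Budget + 1 no longer applies, and Installs = 1.
Churn = -3Installs - 3Budget - 1  [with Installs=1, Budget=5]  = -19
Revenue = -Churn - 2Clicks + 2  [with Churn=-19, Clicks=2]  = 17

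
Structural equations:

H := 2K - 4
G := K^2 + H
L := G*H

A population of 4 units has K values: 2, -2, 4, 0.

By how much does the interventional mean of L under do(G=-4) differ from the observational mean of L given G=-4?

-16

do(G=-4) breaks G's dependence on K. With G=-4 fixed, L across the units is 0, 32, -16, 16, mean 8.
Conditioning on G=-4 selects the 2 unit(s) with K ∈ {-2, 0}. Their L values: 32, 16. Mean = 24.
Difference = 8 − 24 = -16.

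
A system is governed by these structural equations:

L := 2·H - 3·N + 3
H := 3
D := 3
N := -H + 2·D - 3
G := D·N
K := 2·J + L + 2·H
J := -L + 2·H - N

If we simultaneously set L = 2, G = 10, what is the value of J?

4

Setting L = 2, G = 10 by intervention discards those variables' equations.
N = -H + 2·D - 3  [with H=3, D=3]  = 0
J = -L + 2·H - N  [with L=2, H=3, N=0]  = 4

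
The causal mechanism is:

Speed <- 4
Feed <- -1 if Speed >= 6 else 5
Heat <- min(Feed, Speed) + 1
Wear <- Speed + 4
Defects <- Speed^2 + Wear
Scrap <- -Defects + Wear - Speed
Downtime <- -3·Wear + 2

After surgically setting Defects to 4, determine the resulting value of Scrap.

The intervention breaks the incoming arrows to Defects: Defects <- Speed^2 + Wear no longer applies, and Defects = 4.
Wear = Speed + 4  [with Speed=4]  = 8
Scrap = -Defects + Wear - Speed  [with Defects=4, Wear=8, Speed=4]  = 0

0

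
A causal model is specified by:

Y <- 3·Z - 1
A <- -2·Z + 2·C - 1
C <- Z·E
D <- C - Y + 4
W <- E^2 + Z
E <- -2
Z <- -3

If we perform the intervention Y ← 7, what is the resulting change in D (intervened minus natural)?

The intervention breaks the incoming arrows to Y: Y <- 3·Z - 1 no longer applies, and Y = 7.
C = Z·E  [with Z=-3, E=-2]  = 6
D = C - Y + 4  [with C=6, Y=7]  = 3
Without intervention: C = Z·E  [with Z=-3, E=-2]  = 6; Y = 3·Z - 1  [with Z=-3]  = -10; D = C - Y + 4  [with C=6, Y=-10]  = 20.
Change = 3 − 20 = -17.

-17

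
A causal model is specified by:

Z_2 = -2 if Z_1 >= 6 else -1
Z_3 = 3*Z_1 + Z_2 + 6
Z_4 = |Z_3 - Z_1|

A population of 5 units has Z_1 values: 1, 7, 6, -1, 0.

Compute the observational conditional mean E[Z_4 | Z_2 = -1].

E[Z_4|Z_2=-1] averages over only the 3 units with Z_2=-1 (Z_1 = 1, -1, 0): Z_4 = 7, 3, 5, mean 5.

5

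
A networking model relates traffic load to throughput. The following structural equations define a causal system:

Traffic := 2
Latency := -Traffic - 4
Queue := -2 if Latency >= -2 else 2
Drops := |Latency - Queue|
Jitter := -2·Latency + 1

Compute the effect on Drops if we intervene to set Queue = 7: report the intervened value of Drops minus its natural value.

5

The intervention breaks the incoming arrows to Queue: Queue := -2 if Latency >= -2 else 2 no longer applies, and Queue = 7.
Latency = -Traffic - 4  [with Traffic=2]  = -6
Drops = |Latency - Queue|  [with Latency=-6, Queue=7]  = 13
Without intervention: Latency = -Traffic - 4  [with Traffic=2]  = -6; Queue = -2 if Latency >= -2 else 2  [with Latency=-6]  = 2; Drops = |Latency - Queue|  [with Latency=-6, Queue=2]  = 8.
Change = 13 − 8 = 5.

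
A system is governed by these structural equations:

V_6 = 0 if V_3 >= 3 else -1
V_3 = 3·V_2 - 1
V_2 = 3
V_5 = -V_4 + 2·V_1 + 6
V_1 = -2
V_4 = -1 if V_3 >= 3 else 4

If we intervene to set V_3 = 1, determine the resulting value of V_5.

do(V_3=1) replaces the equation V_3 = 3·V_2 - 1 with the constant V_3 = 1.
V_4 = -1 if V_3 >= 3 else 4  [with V_3=1]  = 4
V_5 = -V_4 + 2·V_1 + 6  [with V_4=4, V_1=-2]  = -2

-2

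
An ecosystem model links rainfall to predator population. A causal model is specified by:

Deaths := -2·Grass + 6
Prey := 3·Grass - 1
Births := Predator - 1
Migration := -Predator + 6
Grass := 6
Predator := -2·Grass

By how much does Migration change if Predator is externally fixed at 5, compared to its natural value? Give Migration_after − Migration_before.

The intervention breaks the incoming arrows to Predator: Predator := -2·Grass no longer applies, and Predator = 5.
Migration = -Predator + 6  [with Predator=5]  = 1
Without intervention: Predator = -2·Grass  [with Grass=6]  = -12; Migration = -Predator + 6  [with Predator=-12]  = 18.
Change = 1 − 18 = -17.

-17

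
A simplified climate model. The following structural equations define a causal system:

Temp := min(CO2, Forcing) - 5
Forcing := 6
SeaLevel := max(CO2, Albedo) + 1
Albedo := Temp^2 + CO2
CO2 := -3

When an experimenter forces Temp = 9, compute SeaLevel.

do(Temp=9) replaces the equation Temp := min(CO2, Forcing) - 5 with the constant Temp = 9.
Albedo = Temp^2 + CO2  [with Temp=9, CO2=-3]  = 78
SeaLevel = max(CO2, Albedo) + 1  [with CO2=-3, Albedo=78]  = 79

79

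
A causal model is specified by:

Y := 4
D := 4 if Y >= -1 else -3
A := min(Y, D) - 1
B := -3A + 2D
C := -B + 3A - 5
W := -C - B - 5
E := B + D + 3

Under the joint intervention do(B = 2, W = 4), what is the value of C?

Setting B = 2, W = 4 by intervention discards those variables' equations.
D = 4 if Y >= -1 else -3  [with Y=4]  = 4
A = min(Y, D) - 1  [with Y=4, D=4]  = 3
C = -B + 3A - 5  [with B=2, A=3]  = 2

2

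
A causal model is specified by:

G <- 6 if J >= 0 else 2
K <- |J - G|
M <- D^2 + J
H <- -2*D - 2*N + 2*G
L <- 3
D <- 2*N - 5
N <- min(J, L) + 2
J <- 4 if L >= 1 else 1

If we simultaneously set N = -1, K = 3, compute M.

53

Under do(N = -1, K = 3), each intervened variable's structural equation is replaced by its fixed value.
J = 4 if L >= 1 else 1  [with L=3]  = 4
D = 2*N - 5  [with N=-1]  = -7
M = D^2 + J  [with D=-7, J=4]  = 53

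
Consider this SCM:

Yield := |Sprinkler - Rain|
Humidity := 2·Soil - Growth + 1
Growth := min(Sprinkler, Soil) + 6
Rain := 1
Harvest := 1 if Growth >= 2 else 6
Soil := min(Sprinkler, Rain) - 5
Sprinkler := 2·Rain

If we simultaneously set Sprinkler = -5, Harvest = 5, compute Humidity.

Setting Sprinkler = -5, Harvest = 5 by intervention discards those variables' equations.
Soil = min(Sprinkler, Rain) - 5  [with Sprinkler=-5, Rain=1]  = -10
Growth = min(Sprinkler, Soil) + 6  [with Sprinkler=-5, Soil=-10]  = -4
Humidity = 2·Soil - Growth + 1  [with Soil=-10, Growth=-4]  = -15

-15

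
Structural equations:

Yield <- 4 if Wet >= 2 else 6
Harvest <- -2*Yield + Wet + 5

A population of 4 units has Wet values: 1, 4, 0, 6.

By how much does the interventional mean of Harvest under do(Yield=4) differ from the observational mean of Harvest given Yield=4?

do(Yield=4) breaks Yield's dependence on Wet. With Yield=4 fixed, Harvest across the units is -2, 1, -3, 3, mean -0.25.
Observing Yield=4 restricts to units where Yield's equation naturally yields 4: Wet ∈ {4, 6}. In that subpopulation Harvest = 1, 3, mean 2.
Difference = -0.25 − 2 = -2.25.

-2.25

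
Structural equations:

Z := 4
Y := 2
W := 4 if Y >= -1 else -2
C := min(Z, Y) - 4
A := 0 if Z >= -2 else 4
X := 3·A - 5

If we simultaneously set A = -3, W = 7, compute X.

-14

The joint intervention fixes A = -3, W = 7, removing each variable's own equation.
X = 3·A - 5  [with A=-3]  = -14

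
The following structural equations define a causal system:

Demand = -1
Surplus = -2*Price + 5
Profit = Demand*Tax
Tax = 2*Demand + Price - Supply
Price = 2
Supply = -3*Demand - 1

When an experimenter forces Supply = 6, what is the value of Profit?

do(Supply=6) replaces the equation Supply = -3*Demand - 1 with the constant Supply = 6.
Tax = 2*Demand + Price - Supply  [with Demand=-1, Price=2, Supply=6]  = -6
Profit = Demand*Tax  [with Demand=-1, Tax=-6]  = 6

6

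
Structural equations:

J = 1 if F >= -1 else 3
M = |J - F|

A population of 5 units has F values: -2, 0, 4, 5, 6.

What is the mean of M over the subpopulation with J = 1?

3.25

Observing J=1 restricts to units where J's equation naturally yields 1: F ∈ {0, 4, 5, 6}. In that subpopulation M = 1, 3, 4, 5, mean 3.25.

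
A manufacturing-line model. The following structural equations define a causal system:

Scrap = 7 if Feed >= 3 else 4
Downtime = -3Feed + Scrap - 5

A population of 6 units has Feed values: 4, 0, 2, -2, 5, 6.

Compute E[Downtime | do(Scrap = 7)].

-5.5

Under do(Scrap=7), Scrap's equation is replaced by Scrap=7 for every unit. Per-unit Downtime: -10, 2, -4, 8, -13, -16. Mean = -5.5.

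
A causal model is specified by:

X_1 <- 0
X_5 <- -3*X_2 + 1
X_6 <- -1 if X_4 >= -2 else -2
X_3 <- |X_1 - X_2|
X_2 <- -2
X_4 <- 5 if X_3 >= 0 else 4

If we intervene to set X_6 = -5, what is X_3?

2

do(X_6=-5) replaces the equation X_6 <- -1 if X_4 >= -2 else -2 with the constant X_6 = -5.
X_3 is not downstream of the intervention, so its value is determined by the original equations.
X_3 = |X_1 - X_2|  [with X_1=0, X_2=-2]  = 2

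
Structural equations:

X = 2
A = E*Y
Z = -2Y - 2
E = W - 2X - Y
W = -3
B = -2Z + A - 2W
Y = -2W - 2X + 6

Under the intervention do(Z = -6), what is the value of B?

Under do(Z=-6), the mechanism Z = -2Y - 2 is discarded; Z is fixed at -6.
Y = -2W - 2X + 6  [with W=-3, X=2]  = 8
E = W - 2X - Y  [with W=-3, X=2, Y=8]  = -15
A = E*Y  [with E=-15, Y=8]  = -120
B = -2Z + A - 2W  [with Z=-6, A=-120, W=-3]  = -102

-102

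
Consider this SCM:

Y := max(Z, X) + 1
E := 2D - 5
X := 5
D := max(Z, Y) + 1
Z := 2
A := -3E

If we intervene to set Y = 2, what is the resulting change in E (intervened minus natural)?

do(Y=2) replaces the equation Y := max(Z, X) + 1 with the constant Y = 2.
D = max(Z, Y) + 1  [with Z=2, Y=2]  = 3
E = 2D - 5  [with D=3]  = 1
Without intervention: Y = max(Z, X) + 1  [with Z=2, X=5]  = 6; D = max(Z, Y) + 1  [with Z=2, Y=6]  = 7; E = 2D - 5  [with D=7]  = 9.
Change = 1 − 9 = -8.

-8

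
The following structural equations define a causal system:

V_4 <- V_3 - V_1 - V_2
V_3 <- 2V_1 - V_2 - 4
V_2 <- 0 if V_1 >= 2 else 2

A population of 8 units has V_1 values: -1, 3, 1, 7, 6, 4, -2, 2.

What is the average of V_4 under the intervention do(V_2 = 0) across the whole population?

-1.5

The intervention sets V_2=0 in all 8 units regardless of V_1. Recomputing V_4 per unit gives -5, -1, -3, 3, 2, 0, -6, -2; average -1.5.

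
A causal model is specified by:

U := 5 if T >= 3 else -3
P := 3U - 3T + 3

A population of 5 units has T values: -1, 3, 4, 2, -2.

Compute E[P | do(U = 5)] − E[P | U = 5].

6.9

Under do(U=5), U's equation is replaced by U=5 for every unit. Per-unit P: 21, 9, 6, 12, 24. Mean = 14.4.
Conditioning on U=5 selects the 2 unit(s) with T ∈ {3, 4}. Their P values: 9, 6. Mean = 7.5.
Difference = 14.4 − 7.5 = 6.9.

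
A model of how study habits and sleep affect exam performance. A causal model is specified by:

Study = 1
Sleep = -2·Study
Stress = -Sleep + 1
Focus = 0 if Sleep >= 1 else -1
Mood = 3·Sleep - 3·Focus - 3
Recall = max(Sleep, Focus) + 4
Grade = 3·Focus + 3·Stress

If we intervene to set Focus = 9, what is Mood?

-36

Intervening sets Focus = 9 and removes its equation (Focus = 0 if Sleep >= 1 else -1).
Sleep = -2·Study  [with Study=1]  = -2
Mood = 3·Sleep - 3·Focus - 3  [with Sleep=-2, Focus=9]  = -36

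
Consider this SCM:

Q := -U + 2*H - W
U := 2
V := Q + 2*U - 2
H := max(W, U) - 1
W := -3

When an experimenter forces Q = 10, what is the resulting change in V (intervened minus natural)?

7

Intervening sets Q = 10 and removes its equation (Q := -U + 2*H - W).
V = Q + 2*U - 2  [with Q=10, U=2]  = 12
Without intervention: H = max(W, U) - 1  [with W=-3, U=2]  = 1; Q = -U + 2*H - W  [with U=2, H=1, W=-3]  = 3; V = Q + 2*U - 2  [with Q=3, U=2]  = 5.
Change = 12 − 5 = 7.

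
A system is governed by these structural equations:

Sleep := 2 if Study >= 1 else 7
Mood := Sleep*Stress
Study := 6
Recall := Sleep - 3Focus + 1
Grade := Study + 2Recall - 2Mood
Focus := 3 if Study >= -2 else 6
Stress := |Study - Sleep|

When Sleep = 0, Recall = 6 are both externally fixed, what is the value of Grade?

Setting Sleep = 0, Recall = 6 by intervention discards those variables' equations.
Stress = |Study - Sleep|  [with Study=6, Sleep=0]  = 6
Mood = Sleep*Stress  [with Sleep=0, Stress=6]  = 0
Grade = Study + 2Recall - 2Mood  [with Study=6, Recall=6, Mood=0]  = 18

18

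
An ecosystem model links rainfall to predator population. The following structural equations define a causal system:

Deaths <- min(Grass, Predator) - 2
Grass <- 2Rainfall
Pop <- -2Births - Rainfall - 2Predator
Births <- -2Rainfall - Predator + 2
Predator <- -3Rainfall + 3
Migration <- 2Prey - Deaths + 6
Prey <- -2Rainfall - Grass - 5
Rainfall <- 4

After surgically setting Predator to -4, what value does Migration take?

The intervention breaks the incoming arrows to Predator: Predator <- -3Rainfall + 3 no longer applies, and Predator = -4.
Grass = 2Rainfall  [with Rainfall=4]  = 8
Prey = -2Rainfall - Grass - 5  [with Rainfall=4, Grass=8]  = -21
Deaths = min(Grass, Predator) - 2  [with Grass=8, Predator=-4]  = -6
Migration = 2Prey - Deaths + 6  [with Prey=-21, Deaths=-6]  = -30

-30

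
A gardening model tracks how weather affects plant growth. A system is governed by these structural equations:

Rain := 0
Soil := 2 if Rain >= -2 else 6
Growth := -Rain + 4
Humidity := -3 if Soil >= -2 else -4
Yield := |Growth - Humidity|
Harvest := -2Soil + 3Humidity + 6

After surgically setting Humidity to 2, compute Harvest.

8

Under do(Humidity=2), the mechanism Humidity := -3 if Soil >= -2 else -4 is discarded; Humidity is fixed at 2.
Soil = 2 if Rain >= -2 else 6  [with Rain=0]  = 2
Harvest = -2Soil + 3Humidity + 6  [with Soil=2, Humidity=2]  = 8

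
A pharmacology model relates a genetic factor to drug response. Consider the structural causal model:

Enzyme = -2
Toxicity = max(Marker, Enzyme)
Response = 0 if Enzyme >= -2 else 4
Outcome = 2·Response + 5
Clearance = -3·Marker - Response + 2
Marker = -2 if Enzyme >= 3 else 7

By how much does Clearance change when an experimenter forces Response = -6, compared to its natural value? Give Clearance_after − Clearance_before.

6

do(Response=-6) replaces the equation Response = 0 if Enzyme >= -2 else 4 with the constant Response = -6.
Marker = -2 if Enzyme >= 3 else 7  [with Enzyme=-2]  = 7
Clearance = -3·Marker - Response + 2  [with Marker=7, Response=-6]  = -13
Without intervention: Marker = -2 if Enzyme >= 3 else 7  [with Enzyme=-2]  = 7; Response = 0 if Enzyme >= -2 else 4  [with Enzyme=-2]  = 0; Clearance = -3·Marker - Response + 2  [with Marker=7, Response=0]  = -19.
Change = -13 − (-19) = 6.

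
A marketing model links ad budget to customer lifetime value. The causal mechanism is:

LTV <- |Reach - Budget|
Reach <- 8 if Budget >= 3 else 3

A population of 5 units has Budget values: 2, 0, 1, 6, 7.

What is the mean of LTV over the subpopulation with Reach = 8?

1.5

Observing Reach=8 restricts to units where Reach's equation naturally yields 8: Budget ∈ {6, 7}. In that subpopulation LTV = 2, 1, mean 1.5.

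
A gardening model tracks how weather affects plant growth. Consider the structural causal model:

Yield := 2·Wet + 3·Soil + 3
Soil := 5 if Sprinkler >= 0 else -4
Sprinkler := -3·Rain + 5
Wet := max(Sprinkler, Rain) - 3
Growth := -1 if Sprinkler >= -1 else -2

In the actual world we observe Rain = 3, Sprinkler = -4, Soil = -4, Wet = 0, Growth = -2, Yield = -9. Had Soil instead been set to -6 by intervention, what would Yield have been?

-15

The intervention breaks the incoming arrows to Soil: Soil := 5 if Sprinkler >= 0 else -4 no longer applies, and Soil = -6.
Sprinkler = -3·Rain + 5  [with Rain=3]  = -4
Wet = max(Sprinkler, Rain) - 3  [with Sprinkler=-4, Rain=3]  = 0
Yield = 2·Wet + 3·Soil + 3  [with Wet=0, Soil=-6]  = -15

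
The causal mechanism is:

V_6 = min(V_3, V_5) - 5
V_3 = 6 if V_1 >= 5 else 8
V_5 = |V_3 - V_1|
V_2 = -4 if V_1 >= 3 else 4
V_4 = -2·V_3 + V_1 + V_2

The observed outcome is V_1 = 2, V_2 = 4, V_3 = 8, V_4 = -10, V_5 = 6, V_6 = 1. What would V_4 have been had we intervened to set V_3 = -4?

The intervention breaks the incoming arrows to V_3: V_3 = 6 if V_1 >= 5 else 8 no longer applies, and V_3 = -4.
V_2 = -4 if V_1 >= 3 else 4  [with V_1=2]  = 4
V_4 = -2·V_3 + V_1 + V_2  [with V_3=-4, V_1=2, V_2=4]  = 14

14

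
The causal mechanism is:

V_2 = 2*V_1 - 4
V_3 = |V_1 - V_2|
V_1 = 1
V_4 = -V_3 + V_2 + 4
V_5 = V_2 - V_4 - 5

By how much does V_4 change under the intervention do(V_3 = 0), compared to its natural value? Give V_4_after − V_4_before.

3

The intervention breaks the incoming arrows to V_3: V_3 = |V_1 - V_2| no longer applies, and V_3 = 0.
V_2 = 2*V_1 - 4  [with V_1=1]  = -2
V_4 = -V_3 + V_2 + 4  [with V_3=0, V_2=-2]  = 2
Without intervention: V_2 = 2*V_1 - 4  [with V_1=1]  = -2; V_3 = |V_1 - V_2|  [with V_1=1, V_2=-2]  = 3; V_4 = -V_3 + V_2 + 4  [with V_3=3, V_2=-2]  = -1.
Change = 2 − (-1) = 3.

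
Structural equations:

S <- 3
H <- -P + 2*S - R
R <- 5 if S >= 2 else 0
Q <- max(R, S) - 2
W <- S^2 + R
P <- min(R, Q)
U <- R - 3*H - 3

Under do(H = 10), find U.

The intervention breaks the incoming arrows to H: H <- -P + 2*S - R no longer applies, and H = 10.
R = 5 if S >= 2 else 0  [with S=3]  = 5
U = R - 3*H - 3  [with R=5, H=10]  = -28

-28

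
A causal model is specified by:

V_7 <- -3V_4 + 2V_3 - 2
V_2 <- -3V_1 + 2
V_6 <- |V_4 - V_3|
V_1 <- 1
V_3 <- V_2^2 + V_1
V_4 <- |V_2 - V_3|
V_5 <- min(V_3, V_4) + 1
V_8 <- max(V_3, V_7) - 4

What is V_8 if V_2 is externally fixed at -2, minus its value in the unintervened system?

do(V_2=-2) replaces the equation V_2 <- -3V_1 + 2 with the constant V_2 = -2.
V_3 = V_2^2 + V_1  [with V_2=-2, V_1=1]  = 5
V_4 = |V_2 - V_3|  [with V_2=-2, V_3=5]  = 7
V_7 = -3V_4 + 2V_3 - 2  [with V_4=7, V_3=5]  = -13
V_8 = max(V_3, V_7) - 4  [with V_3=5, V_7=-13]  = 1
Without intervention: V_2 = -3V_1 + 2  [with V_1=1]  = -1; V_3 = V_2^2 + V_1  [with V_2=-1, V_1=1]  = 2; V_4 = |V_2 - V_3|  [with V_2=-1, V_3=2]  = 3; V_7 = -3V_4 + 2V_3 - 2  [with V_4=3, V_3=2]  = -7; V_8 = max(V_3, V_7) - 4  [with V_3=2, V_7=-7]  = -2.
Change = 1 − (-2) = 3.

3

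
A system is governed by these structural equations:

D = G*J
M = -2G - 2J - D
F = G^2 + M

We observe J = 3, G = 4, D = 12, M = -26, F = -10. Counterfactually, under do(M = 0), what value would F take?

Intervening sets M = 0 and removes its equation (M = -2G - 2J - D).
F = G^2 + M  [with G=4, M=0]  = 16

16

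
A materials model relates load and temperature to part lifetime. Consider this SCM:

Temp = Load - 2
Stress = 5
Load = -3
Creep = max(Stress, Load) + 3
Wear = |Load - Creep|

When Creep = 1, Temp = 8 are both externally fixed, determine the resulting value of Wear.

The joint intervention fixes Creep = 1, Temp = 8, removing each variable's own equation.
Wear = |Load - Creep|  [with Load=-3, Creep=1]  = 4

4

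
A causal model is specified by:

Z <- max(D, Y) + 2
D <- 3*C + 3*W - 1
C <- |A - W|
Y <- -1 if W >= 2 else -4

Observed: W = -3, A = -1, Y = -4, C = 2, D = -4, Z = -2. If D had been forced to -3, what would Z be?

-1

The intervention breaks the incoming arrows to D: D <- 3*C + 3*W - 1 no longer applies, and D = -3.
Y = -1 if W >= 2 else -4  [with W=-3]  = -4
Z = max(D, Y) + 2  [with D=-3, Y=-4]  = -1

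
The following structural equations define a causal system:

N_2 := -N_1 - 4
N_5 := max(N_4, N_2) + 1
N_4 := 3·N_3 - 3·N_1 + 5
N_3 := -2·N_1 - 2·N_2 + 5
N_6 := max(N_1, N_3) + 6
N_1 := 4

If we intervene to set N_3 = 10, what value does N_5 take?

do(N_3=10) replaces the equation N_3 := -2·N_1 - 2·N_2 + 5 with the constant N_3 = 10.
N_2 = -N_1 - 4  [with N_1=4]  = -8
N_4 = 3·N_3 - 3·N_1 + 5  [with N_3=10, N_1=4]  = 23
N_5 = max(N_4, N_2) + 1  [with N_4=23, N_2=-8]  = 24

24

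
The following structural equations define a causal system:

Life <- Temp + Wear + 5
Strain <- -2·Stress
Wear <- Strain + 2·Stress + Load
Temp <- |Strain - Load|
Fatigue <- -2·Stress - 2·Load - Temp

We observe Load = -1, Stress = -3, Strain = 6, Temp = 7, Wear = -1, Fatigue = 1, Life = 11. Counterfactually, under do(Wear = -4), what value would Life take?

8

Under do(Wear=-4), the mechanism Wear <- Strain + 2·Stress + Load is discarded; Wear is fixed at -4.
Strain = -2·Stress  [with Stress=-3]  = 6
Temp = |Strain - Load|  [with Strain=6, Load=-1]  = 7
Life = Temp + Wear + 5  [with Temp=7, Wear=-4]  = 8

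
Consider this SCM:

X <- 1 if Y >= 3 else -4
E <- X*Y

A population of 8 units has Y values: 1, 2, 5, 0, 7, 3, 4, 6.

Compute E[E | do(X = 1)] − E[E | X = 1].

-1.5

do(X=1) breaks X's dependence on Y. With X=1 fixed, E across the units is 1, 2, 5, 0, 7, 3, 4, 6, mean 3.5.
E[E|X=1] averages over only the 5 units with X=1 (Y = 5, 7, 3, 4, 6): E = 5, 7, 3, 4, 6, mean 5.
Difference = 3.5 − 5 = -1.5.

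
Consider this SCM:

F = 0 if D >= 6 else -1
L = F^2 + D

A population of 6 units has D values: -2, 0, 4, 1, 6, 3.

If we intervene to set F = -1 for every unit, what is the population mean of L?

The intervention sets F=-1 in all 6 units regardless of D. Recomputing L per unit gives -1, 1, 5, 2, 7, 4; average 3.

3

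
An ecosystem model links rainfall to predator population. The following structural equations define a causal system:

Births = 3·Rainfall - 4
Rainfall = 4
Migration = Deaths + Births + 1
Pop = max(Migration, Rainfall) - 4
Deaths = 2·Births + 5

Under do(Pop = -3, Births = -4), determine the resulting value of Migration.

-6

Setting Pop = -3, Births = -4 by intervention discards those variables' equations.
Deaths = 2·Births + 5  [with Births=-4]  = -3
Migration = Deaths + Births + 1  [with Deaths=-3, Births=-4]  = -6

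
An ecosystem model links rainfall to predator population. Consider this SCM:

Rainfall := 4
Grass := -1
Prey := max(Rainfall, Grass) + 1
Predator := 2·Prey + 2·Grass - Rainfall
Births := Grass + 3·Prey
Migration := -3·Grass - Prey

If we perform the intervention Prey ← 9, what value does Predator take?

The intervention breaks the incoming arrows to Prey: Prey := max(Rainfall, Grass) + 1 no longer applies, and Prey = 9.
Predator = 2·Prey + 2·Grass - Rainfall  [with Prey=9, Grass=-1, Rainfall=4]  = 12

12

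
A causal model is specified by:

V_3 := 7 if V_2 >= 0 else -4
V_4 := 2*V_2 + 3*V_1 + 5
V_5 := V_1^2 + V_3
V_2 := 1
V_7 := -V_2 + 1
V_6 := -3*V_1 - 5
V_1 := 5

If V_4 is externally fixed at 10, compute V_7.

The intervention breaks the incoming arrows to V_4: V_4 := 2*V_2 + 3*V_1 + 5 no longer applies, and V_4 = 10.
No directed path runs from V_4 to V_7, so V_7 keeps its natural value.
V_7 = -V_2 + 1  [with V_2=1]  = 0

0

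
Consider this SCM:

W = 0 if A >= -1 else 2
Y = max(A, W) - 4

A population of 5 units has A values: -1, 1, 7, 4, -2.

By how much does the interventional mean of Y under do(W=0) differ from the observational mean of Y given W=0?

The intervention sets W=0 in all 5 units regardless of A. Recomputing Y per unit gives -4, -3, 3, 0, -4; average -1.6.
Observing W=0 restricts to units where W's equation naturally yields 0: A ∈ {-1, 1, 7, 4}. In that subpopulation Y = -4, -3, 3, 0, mean -1.
Difference = -1.6 − (-1) = -0.6.

-0.6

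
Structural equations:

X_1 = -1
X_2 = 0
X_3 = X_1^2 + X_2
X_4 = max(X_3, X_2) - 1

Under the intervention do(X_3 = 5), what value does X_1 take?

Under do(X_3=5), the mechanism X_3 = X_1^2 + X_2 is discarded; X_3 is fixed at 5.
X_1 is not downstream of the intervention, so its value is determined by the original equations.

-1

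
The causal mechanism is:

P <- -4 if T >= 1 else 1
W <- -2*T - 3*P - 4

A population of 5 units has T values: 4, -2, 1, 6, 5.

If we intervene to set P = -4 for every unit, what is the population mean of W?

The intervention sets P=-4 in all 5 units regardless of T. Recomputing W per unit gives 0, 12, 6, -4, -2; average 2.4.

2.4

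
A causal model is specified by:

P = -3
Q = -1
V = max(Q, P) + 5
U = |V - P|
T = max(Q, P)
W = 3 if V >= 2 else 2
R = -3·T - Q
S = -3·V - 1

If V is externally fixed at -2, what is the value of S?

The intervention breaks the incoming arrows to V: V = max(Q, P) + 5 no longer applies, and V = -2.
S = -3·V - 1  [with V=-2]  = 5

5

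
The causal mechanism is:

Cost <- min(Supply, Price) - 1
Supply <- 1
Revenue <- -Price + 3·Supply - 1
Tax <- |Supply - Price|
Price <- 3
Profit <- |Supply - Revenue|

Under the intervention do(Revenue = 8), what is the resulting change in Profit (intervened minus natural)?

5

Under do(Revenue=8), the mechanism Revenue <- -Price + 3·Supply - 1 is discarded; Revenue is fixed at 8.
Profit = |Supply - Revenue|  [with Supply=1, Revenue=8]  = 7
Without intervention: Revenue = -Price + 3·Supply - 1  [with Price=3, Supply=1]  = -1; Profit = |Supply - Revenue|  [with Supply=1, Revenue=-1]  = 2.
Change = 7 − 2 = 5.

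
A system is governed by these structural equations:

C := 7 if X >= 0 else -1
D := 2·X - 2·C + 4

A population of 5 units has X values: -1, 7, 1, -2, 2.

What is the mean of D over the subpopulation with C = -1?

Conditioning on C=-1 selects the 2 unit(s) with X ∈ {-1, -2}. Their D values: 4, 2. Mean = 3.

3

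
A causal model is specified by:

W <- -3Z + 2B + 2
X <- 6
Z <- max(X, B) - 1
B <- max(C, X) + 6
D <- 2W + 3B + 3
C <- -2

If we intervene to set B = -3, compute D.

-44

The intervention breaks the incoming arrows to B: B <- max(C, X) + 6 no longer applies, and B = -3.
Z = max(X, B) - 1  [with X=6, B=-3]  = 5
W = -3Z + 2B + 2  [with Z=5, B=-3]  = -19
D = 2W + 3B + 3  [with W=-19, B=-3]  = -44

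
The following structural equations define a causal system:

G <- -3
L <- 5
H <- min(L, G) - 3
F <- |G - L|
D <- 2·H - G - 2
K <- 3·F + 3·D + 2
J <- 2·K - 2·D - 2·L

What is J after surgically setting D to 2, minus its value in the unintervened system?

52

Under do(D=2), the mechanism D <- 2·H - G - 2 is discarded; D is fixed at 2.
F = |G - L|  [with G=-3, L=5]  = 8
K = 3·F + 3·D + 2  [with F=8, D=2]  = 32
J = 2·K - 2·D - 2·L  [with K=32, D=2, L=5]  = 50
Without intervention: H = min(L, G) - 3  [with L=5, G=-3]  = -6; F = |G - L|  [with G=-3, L=5]  = 8; D = 2·H - G - 2  [with H=-6, G=-3]  = -11; K = 3·F + 3·D + 2  [with F=8, D=-11]  = -7; J = 2·K - 2·D - 2·L  [with K=-7, D=-11, L=5]  = -2.
Change = 50 − (-2) = 52.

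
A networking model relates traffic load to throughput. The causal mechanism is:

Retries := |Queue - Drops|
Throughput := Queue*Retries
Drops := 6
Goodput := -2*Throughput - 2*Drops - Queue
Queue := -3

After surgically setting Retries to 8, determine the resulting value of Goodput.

39

do(Retries=8) replaces the equation Retries := |Queue - Drops| with the constant Retries = 8.
Throughput = Queue*Retries  [with Queue=-3, Retries=8]  = -24
Goodput = -2*Throughput - 2*Drops - Queue  [with Throughput=-24, Drops=6, Queue=-3]  = 39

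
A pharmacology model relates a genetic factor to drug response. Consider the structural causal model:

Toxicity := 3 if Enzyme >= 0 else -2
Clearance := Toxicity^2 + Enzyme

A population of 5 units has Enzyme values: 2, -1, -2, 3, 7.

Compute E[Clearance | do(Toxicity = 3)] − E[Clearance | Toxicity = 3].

Every unit gets Toxicity=3 under the intervention. Clearance values become 11, 8, 7, 12, 16; E[Clearance|do(Toxicity=3)] = 10.8.
Observing Toxicity=3 restricts to units where Toxicity's equation naturally yields 3: Enzyme ∈ {2, 3, 7}. In that subpopulation Clearance = 11, 12, 16, mean 13.
Difference = 10.8 − 13 = -2.2.

-2.2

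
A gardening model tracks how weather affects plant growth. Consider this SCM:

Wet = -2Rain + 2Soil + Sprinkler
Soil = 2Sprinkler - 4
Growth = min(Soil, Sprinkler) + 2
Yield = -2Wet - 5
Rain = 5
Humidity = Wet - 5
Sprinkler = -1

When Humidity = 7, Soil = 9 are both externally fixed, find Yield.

-19

Under do(Humidity = 7, Soil = 9), each intervened variable's structural equation is replaced by its fixed value.
Wet = -2Rain + 2Soil + Sprinkler  [with Rain=5, Soil=9, Sprinkler=-1]  = 7
Yield = -2Wet - 5  [with Wet=7]  = -19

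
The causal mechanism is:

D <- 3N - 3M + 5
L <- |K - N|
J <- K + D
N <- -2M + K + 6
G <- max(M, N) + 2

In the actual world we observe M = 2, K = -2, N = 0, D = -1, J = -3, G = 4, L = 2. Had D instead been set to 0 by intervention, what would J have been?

Intervening sets D = 0 and removes its equation (D <- 3N - 3M + 5).
J = K + D  [with K=-2, D=0]  = -2

-2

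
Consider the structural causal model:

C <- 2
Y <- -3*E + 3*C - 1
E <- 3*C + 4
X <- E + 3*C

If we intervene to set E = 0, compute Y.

5

Under do(E=0), the mechanism E <- 3*C + 4 is discarded; E is fixed at 0.
Y = -3*E + 3*C - 1  [with E=0, C=2]  = 5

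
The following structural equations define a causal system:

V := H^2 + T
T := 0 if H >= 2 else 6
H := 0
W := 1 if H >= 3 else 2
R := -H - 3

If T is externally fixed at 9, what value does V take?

9

do(T=9) replaces the equation T := 0 if H >= 2 else 6 with the constant T = 9.
V = H^2 + T  [with H=0, T=9]  = 9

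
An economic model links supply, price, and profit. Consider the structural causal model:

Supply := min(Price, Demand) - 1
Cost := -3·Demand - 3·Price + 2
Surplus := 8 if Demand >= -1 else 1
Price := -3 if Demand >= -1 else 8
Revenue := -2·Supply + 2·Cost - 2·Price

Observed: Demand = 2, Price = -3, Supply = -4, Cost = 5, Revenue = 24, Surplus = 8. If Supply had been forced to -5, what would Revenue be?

do(Supply=-5) replaces the equation Supply := min(Price, Demand) - 1 with the constant Supply = -5.
Price = -3 if Demand >= -1 else 8  [with Demand=2]  = -3
Cost = -3·Demand - 3·Price + 2  [with Demand=2, Price=-3]  = 5
Revenue = -2·Supply + 2·Cost - 2·Price  [with Supply=-5, Cost=5, Price=-3]  = 26

26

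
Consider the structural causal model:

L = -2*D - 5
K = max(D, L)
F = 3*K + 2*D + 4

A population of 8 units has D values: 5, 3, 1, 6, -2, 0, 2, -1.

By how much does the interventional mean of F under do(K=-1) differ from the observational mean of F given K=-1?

Every unit gets K=-1 under the intervention. F values become 11, 7, 3, 13, -3, 1, 5, -1; E[F|do(K=-1)] = 4.5.
Conditioning on K=-1 selects the 2 unit(s) with D ∈ {-2, -1}. Their F values: -3, -1. Mean = -2.
Difference = 4.5 − (-2) = 6.5.

6.5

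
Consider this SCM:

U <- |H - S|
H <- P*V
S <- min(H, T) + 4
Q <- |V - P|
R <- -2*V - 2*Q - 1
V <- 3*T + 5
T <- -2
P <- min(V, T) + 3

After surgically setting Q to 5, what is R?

-9

Under do(Q=5), the mechanism Q <- |V - P| is discarded; Q is fixed at 5.
V = 3*T + 5  [with T=-2]  = -1
R = -2*V - 2*Q - 1  [with V=-1, Q=5]  = -9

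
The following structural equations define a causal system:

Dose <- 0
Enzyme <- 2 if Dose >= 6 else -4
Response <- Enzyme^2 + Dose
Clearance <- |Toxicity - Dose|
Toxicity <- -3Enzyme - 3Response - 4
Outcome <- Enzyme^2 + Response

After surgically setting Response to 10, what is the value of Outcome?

26

The intervention breaks the incoming arrows to Response: Response <- Enzyme^2 + Dose no longer applies, and Response = 10.
Enzyme = 2 if Dose >= 6 else -4  [with Dose=0]  = -4
Outcome = Enzyme^2 + Response  [with Enzyme=-4, Response=10]  = 26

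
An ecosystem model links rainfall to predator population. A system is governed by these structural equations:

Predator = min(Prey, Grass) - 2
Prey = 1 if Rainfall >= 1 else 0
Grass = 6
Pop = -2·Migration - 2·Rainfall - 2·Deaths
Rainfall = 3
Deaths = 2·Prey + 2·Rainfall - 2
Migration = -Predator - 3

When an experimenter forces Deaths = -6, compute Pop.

Under do(Deaths=-6), the mechanism Deaths = 2·Prey + 2·Rainfall - 2 is discarded; Deaths is fixed at -6.
Prey = 1 if Rainfall >= 1 else 0  [with Rainfall=3]  = 1
Predator = min(Prey, Grass) - 2  [with Prey=1, Grass=6]  = -1
Migration = -Predator - 3  [with Predator=-1]  = -2
Pop = -2·Migration - 2·Rainfall - 2·Deaths  [with Migration=-2, Rainfall=3, Deaths=-6]  = 10

10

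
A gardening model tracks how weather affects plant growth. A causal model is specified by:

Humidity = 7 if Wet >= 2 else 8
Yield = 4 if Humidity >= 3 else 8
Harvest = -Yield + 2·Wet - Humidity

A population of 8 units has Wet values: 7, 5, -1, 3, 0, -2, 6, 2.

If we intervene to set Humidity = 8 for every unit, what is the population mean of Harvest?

do(Humidity=8) breaks Humidity's dependence on Wet. With Humidity=8 fixed, Harvest across the units is 2, -2, -14, -6, -12, -16, 0, -8, mean -7.

-7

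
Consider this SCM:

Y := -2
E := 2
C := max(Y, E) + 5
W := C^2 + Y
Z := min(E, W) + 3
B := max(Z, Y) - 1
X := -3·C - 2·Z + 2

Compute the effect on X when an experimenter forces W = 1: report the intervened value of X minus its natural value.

The intervention breaks the incoming arrows to W: W := C^2 + Y no longer applies, and W = 1.
C = max(Y, E) + 5  [with Y=-2, E=2]  = 7
Z = min(E, W) + 3  [with E=2, W=1]  = 4
X = -3·C - 2·Z + 2  [with C=7, Z=4]  = -27
Without intervention: C = max(Y, E) + 5  [with Y=-2, E=2]  = 7; W = C^2 + Y  [with C=7, Y=-2]  = 47; Z = min(E, W) + 3  [with E=2, W=47]  = 5; X = -3·C - 2·Z + 2  [with C=7, Z=5]  = -29.
Change = -27 − (-29) = 2.

2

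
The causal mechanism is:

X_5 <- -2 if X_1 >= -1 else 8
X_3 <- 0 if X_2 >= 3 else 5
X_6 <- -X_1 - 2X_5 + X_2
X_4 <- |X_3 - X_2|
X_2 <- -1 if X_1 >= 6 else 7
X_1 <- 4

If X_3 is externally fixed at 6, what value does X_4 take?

The intervention breaks the incoming arrows to X_3: X_3 <- 0 if X_2 >= 3 else 5 no longer applies, and X_3 = 6.
X_2 = -1 if X_1 >= 6 else 7  [with X_1=4]  = 7
X_4 = |X_3 - X_2|  [with X_3=6, X_2=7]  = 1

1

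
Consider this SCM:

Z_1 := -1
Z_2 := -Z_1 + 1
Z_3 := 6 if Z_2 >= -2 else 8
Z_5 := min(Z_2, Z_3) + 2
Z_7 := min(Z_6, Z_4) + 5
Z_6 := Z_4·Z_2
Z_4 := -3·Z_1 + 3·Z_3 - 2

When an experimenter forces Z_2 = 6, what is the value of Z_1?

-1

Under do(Z_2=6), the mechanism Z_2 := -Z_1 + 1 is discarded; Z_2 is fixed at 6.
Z_1 is not downstream of the intervention, so its value is determined by the original equations.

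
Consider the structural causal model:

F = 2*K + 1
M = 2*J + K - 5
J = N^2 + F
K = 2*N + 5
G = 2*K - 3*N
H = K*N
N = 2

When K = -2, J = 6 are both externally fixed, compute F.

The joint intervention fixes K = -2, J = 6, removing each variable's own equation.
F = 2*K + 1  [with K=-2]  = -3

-3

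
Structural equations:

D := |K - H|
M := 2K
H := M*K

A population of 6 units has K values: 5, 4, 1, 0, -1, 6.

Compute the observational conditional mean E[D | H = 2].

2

E[D|H=2] averages over only the 2 units with H=2 (K = 1, -1): D = 1, 3, mean 2.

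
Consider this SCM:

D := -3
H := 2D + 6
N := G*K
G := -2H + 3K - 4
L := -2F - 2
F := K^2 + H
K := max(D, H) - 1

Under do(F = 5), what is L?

The intervention breaks the incoming arrows to F: F := K^2 + H no longer applies, and F = 5.
L = -2F - 2  [with F=5]  = -12

-12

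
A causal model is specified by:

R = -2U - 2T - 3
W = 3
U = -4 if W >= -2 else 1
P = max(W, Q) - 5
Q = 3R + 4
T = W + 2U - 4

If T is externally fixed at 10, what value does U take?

Under do(T=10), the mechanism T = W + 2U - 4 is discarded; T is fixed at 10.
Since U is not a descendant of the intervened variable, it is unaffected.
U = -4 if W >= -2 else 1  [with W=3]  = -4

-4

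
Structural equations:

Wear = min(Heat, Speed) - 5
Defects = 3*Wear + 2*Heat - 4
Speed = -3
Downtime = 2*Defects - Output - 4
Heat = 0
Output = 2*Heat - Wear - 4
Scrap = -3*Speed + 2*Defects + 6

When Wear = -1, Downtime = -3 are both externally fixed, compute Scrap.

1

Setting Wear = -1, Downtime = -3 by intervention discards those variables' equations.
Defects = 3*Wear + 2*Heat - 4  [with Wear=-1, Heat=0]  = -7
Scrap = -3*Speed + 2*Defects + 6  [with Speed=-3, Defects=-7]  = 1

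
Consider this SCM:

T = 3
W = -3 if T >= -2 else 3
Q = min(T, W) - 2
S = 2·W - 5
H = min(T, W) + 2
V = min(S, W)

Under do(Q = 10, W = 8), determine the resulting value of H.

Setting Q = 10, W = 8 by intervention discards those variables' equations.
H = min(T, W) + 2  [with T=3, W=8]  = 5

5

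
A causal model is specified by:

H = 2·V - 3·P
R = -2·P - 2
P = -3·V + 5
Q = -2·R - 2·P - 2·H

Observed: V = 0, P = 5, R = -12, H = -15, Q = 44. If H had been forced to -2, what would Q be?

Intervening sets H = -2 and removes its equation (H = 2·V - 3·P).
P = -3·V + 5  [with V=0]  = 5
R = -2·P - 2  [with P=5]  = -12
Q = -2·R - 2·P - 2·H  [with R=-12, P=5, H=-2]  = 18

18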